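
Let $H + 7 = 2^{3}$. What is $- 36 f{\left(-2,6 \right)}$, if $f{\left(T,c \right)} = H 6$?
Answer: $-216$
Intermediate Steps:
$H = 1$ ($H = -7 + 2^{3} = -7 + 8 = 1$)
$f{\left(T,c \right)} = 6$ ($f{\left(T,c \right)} = 1 \cdot 6 = 6$)
$- 36 f{\left(-2,6 \right)} = \left(-36\right) 6 = -216$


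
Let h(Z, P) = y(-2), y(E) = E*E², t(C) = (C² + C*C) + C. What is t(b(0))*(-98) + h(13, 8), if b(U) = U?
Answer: -8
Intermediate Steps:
t(C) = C + 2*C² (t(C) = (C² + C²) + C = 2*C² + C = C + 2*C²)
y(E) = E³
h(Z, P) = -8 (h(Z, P) = (-2)³ = -8)
t(b(0))*(-98) + h(13, 8) = (0*(1 + 2*0))*(-98) - 8 = (0*(1 + 0))*(-98) - 8 = (0*1)*(-98) - 8 = 0*(-98) - 8 = 0 - 8 = -8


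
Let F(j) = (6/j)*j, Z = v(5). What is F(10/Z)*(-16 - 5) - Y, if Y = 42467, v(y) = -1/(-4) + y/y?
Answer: -42593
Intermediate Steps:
v(y) = 5/4 (v(y) = -1*(-¼) + 1 = ¼ + 1 = 5/4)
Z = 5/4 ≈ 1.2500
F(j) = 6
F(10/Z)*(-16 - 5) - Y = 6*(-16 - 5) - 1*42467 = 6*(-21) - 42467 = -126 - 42467 = -42593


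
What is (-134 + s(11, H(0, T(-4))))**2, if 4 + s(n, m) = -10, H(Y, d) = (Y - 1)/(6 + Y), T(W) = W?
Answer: 21904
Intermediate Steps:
H(Y, d) = (-1 + Y)/(6 + Y)
s(n, m) = -14 (s(n, m) = -4 - 10 = -14)
(-134 + s(11, H(0, T(-4))))**2 = (-134 - 14)**2 = (-148)**2 = 21904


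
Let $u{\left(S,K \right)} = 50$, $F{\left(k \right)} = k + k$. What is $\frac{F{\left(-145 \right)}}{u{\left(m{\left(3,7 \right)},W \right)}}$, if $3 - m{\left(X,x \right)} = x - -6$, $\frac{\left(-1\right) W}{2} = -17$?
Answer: $- \frac{29}{5} \approx -5.8$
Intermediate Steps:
$W = 34$ ($W = \left(-2\right) \left(-17\right) = 34$)
$F{\left(k \right)} = 2 k$
$m{\left(X,x \right)} = -3 - x$ ($m{\left(X,x \right)} = 3 - \left(x - -6\right) = 3 - \left(x + 6\right) = 3 - \left(6 + x\right) = -3 - x$)
$\frac{F{\left(-145 \right)}}{u{\left(m{\left(3,7 \right)},W \right)}} = \frac{2 \left(-145\right)}{50} = \left(-290\right) \frac{1}{50} = - \frac{29}{5}$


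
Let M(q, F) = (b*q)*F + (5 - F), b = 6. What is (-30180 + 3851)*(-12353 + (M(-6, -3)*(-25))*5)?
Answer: 707012637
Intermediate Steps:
M(q, F) = 5 - F + 6*F*q (M(q, F) = (6*q)*F + (5 - F) = 6*F*q + (5 - F) = 5 - F + 6*F*q)
(-30180 + 3851)*(-12353 + (M(-6, -3)*(-25))*5) = (-30180 + 3851)*(-12353 + ((5 - 1*(-3) + 6*(-3)*(-6))*(-25))*5) = -26329*(-12353 + ((5 + 3 + 108)*(-25))*5) = -26329*(-12353 + (116*(-25))*5) = -26329*(-12353 - 2900*5) = -26329*(-12353 - 14500) = -26329*(-26853) = 707012637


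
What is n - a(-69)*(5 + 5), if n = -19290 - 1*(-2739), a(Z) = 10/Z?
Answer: -1141919/69 ≈ -16550.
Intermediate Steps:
n = -16551 (n = -19290 + 2739 = -16551)
n - a(-69)*(5 + 5) = -16551 - 10/(-69)*(5 + 5) = -16551 - 10*(-1/69)*10 = -16551 - (-10)*10/69 = -16551 - 1*(-100/69) = -16551 + 100/69 = -1141919/69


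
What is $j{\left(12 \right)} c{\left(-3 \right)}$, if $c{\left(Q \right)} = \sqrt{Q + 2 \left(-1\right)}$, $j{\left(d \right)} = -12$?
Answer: $- 12 i \sqrt{5} \approx - 26.833 i$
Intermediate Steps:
$c{\left(Q \right)} = \sqrt{-2 + Q}$ ($c{\left(Q \right)} = \sqrt{Q - 2} = \sqrt{-2 + Q}$)
$j{\left(12 \right)} c{\left(-3 \right)} = - 12 \sqrt{-2 - 3} = - 12 \sqrt{-5} = - 12 i \sqrt{5}$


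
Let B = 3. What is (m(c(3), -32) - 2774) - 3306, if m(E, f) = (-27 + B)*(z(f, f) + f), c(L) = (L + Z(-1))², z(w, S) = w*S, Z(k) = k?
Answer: -29888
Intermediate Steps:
z(w, S) = S*w
c(L) = (-1 + L)² (c(L) = (L - 1)² = (-1 + L)²)
m(E, f) = -24*f - 24*f² (m(E, f) = (-27 + 3)*(f*f + f) = -24*(f² + f) = -24*(f + f²) = -24*f - 24*f²)
(m(c(3), -32) - 2774) - 3306 = (24*(-32)*(-1 - 1*(-32)) - 2774) - 3306 = (24*(-32)*(-1 + 32) - 2774) - 3306 = (24*(-32)*31 - 2774) - 3306 = (-23808 - 2774) - 3306 = -26582 - 3306 = -29888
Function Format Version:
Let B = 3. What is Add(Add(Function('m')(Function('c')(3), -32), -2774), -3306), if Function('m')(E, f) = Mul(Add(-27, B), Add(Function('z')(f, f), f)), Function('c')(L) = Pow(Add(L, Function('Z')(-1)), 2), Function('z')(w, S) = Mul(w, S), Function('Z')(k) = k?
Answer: -29888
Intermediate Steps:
Function('z')(w, S) = Mul(S, w)
Function('c')(L) = Pow(Add(-1, L), 2) (Function('c')(L) = Pow(Add(L, -1), 2) = Pow(Add(-1, L), 2))
Function('m')(E, f) = Add(Mul(-24, f), Mul(-24, Pow(f, 2))) (Function('m')(E, f) = Mul(Add(-27, 3), Add(Mul(f, f), f)) = Mul(-24, Add(Pow(f, 2), f)) = Mul(-24, Add(f, Pow(f, 2))) = Add(Mul(-24, f), Mul(-24, Pow(f, 2))))
Add(Add(Function('m')(Function('c')(3), -32), -2774), -3306) = Add(Add(Mul(24, -32, Add(-1, Mul(-1, -32))), -2774), -3306) = Add(Add(Mul(24, -32, Add(-1, 32)), -2774), -3306) = Add(Add(Mul(24, -32, 31), -2774), -3306) = Add(Add(-23808, -2774), -3306) = Add(-26582, -3306) = -29888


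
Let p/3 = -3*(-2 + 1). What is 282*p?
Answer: 2538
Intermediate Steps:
p = 9 (p = 3*(-3*(-2 + 1)) = 3*(-3*(-1)) = 3*3 = 9)
282*p = 282*9 = 2538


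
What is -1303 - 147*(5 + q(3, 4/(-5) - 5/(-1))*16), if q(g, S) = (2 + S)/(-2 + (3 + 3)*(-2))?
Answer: -4982/5 ≈ -996.40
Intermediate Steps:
q(g, S) = -⅐ - S/14 (q(g, S) = (2 + S)/(-2 + 6*(-2)) = (2 + S)/(-2 - 12) = (2 + S)/(-14) = (2 + S)*(-1/14) = -⅐ - S/14)
-1303 - 147*(5 + q(3, 4/(-5) - 5/(-1))*16) = -1303 - 147*(5 + (-⅐ - (4/(-5) - 5/(-1))/14)*16) = -1303 - 147*(5 + (-⅐ - (4*(-⅕) - 5*(-1))/14)*16) = -1303 - 147*(5 + (-⅐ - (-⅘ + 5)/14)*16) = -1303 - 147*(5 + (-⅐ - 1/14*21/5)*16) = -1303 - 147*(5 + (-⅐ - 3/10)*16) = -1303 - 147*(5 - 31/70*16) = -1303 - 147*(5 - 248/35) = -1303 - 147*(-73/35) = -1303 + 1533/5 = -4982/5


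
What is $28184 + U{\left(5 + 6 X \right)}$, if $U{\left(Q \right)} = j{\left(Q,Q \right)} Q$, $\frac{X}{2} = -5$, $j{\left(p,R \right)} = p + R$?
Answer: $34234$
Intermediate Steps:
$j{\left(p,R \right)} = R + p$
$X = -10$ ($X = 2 \left(-5\right) = -10$)
$U{\left(Q \right)} = 2 Q^{2}$ ($U{\left(Q \right)} = \left(Q + Q\right) Q = 2 Q Q = 2 Q^{2}$)
$28184 + U{\left(5 + 6 X \right)} = 28184 + 2 \left(5 + 6 \left(-10\right)\right)^{2} = 28184 + 2 \left(5 - 60\right)^{2} = 28184 + 2 \left(-55\right)^{2} = 28184 + 2 \cdot 3025 = 28184 + 6050 = 34234$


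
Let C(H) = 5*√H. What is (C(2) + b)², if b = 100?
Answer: 10050 + 1000*√2 ≈ 11464.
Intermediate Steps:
(C(2) + b)² = (5*√2 + 100)² = (100 + 5*√2)²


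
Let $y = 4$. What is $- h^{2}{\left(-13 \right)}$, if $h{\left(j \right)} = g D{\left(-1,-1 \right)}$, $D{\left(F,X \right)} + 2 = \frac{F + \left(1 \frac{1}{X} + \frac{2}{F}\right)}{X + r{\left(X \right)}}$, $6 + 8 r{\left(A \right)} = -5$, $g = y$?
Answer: $- \frac{576}{361} \approx -1.5956$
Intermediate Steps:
$g = 4$
$r{\left(A \right)} = - \frac{11}{8}$ ($r{\left(A \right)} = - \frac{3}{4} + \frac{1}{8} \left(-5\right) = - \frac{3}{4} - \frac{5}{8} = - \frac{11}{8}$)
$D{\left(F,X \right)} = -2 + \frac{F + \frac{1}{X} + \frac{2}{F}}{- \frac{11}{8} + X}$ ($D{\left(F,X \right)} = -2 + \frac{F + \left(1 \frac{1}{X} + \frac{2}{F}\right)}{X - \frac{11}{8}} = -2 + \frac{F + \left(\frac{1}{X} + \frac{2}{F}\right)}{- \frac{11}{8} + X} = -2 + \frac{F + \frac{1}{X} + \frac{2}{F}}{- \frac{11}{8} + X}$)
$h{\left(j \right)} = - \frac{24}{19}$ ($h{\left(j \right)} = 4 \frac{2 \left(4 \left(-1\right) + 8 \left(-1\right) - - 8 \left(-1\right)^{2} + 4 \left(-1\right) \left(-1\right)^{2} + 11 \left(-1\right) \left(-1\right)\right)}{\left(-1\right) \left(-1\right) \left(-11 + 8 \left(-1\right)\right)} = 4 \cdot 2 \left(-1\right) \left(-1\right) \frac{1}{-11 - 8} \left(-4 - 8 - \left(-8\right) 1 + 4 \left(-1\right) 1 + 11\right) = 4 \cdot 2 \left(-1\right) \left(-1\right) \frac{1}{-19} \left(-4 - 8 + 8 - 4 + 11\right) = 4 \cdot 2 \left(-1\right) \left(-1\right) \left(- \frac{1}{19}\right) 3 = 4 \left(- \frac{6}{19}\right) = - \frac{24}{19}$)
$- h^{2}{\left(-13 \right)} = - \left(- \frac{24}{19}\right)^{2} = \left(-1\right) \frac{576}{361} = - \frac{576}{361}$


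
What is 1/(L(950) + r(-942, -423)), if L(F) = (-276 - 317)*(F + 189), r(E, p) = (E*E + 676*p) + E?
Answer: -1/74953 ≈ -1.3342e-5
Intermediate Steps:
r(E, p) = E + E² + 676*p (r(E, p) = (E² + 676*p) + E = E + E² + 676*p)
L(F) = -112077 - 593*F (L(F) = -593*(189 + F) = -112077 - 593*F)
1/(L(950) + r(-942, -423)) = 1/((-112077 - 593*950) + (-942 + (-942)² + 676*(-423))) = 1/((-112077 - 563350) + (-942 + 887364 - 285948)) = 1/(-675427 + 600474) = 1/(-74953) = -1/74953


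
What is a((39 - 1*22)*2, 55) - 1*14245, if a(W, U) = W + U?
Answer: -14156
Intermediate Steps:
a(W, U) = U + W
a((39 - 1*22)*2, 55) - 1*14245 = (55 + (39 - 1*22)*2) - 1*14245 = (55 + (39 - 22)*2) - 14245 = (55 + 17*2) - 14245 = (55 + 34) - 14245 = 89 - 14245 = -14156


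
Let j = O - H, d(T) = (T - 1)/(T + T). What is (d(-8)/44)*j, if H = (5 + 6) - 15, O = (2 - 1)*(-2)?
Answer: 9/352 ≈ 0.025568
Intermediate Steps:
d(T) = (-1 + T)/(2*T) (d(T) = (-1 + T)/((2*T)) = (-1 + T)*(1/(2*T)) = (-1 + T)/(2*T))
O = -2 (O = 1*(-2) = -2)
H = -4 (H = 11 - 15 = -4)
j = 2 (j = -2 - 1*(-4) = -2 + 4 = 2)
(d(-8)/44)*j = (((½)*(-1 - 8)/(-8))/44)*2 = (((½)*(-⅛)*(-9))*(1/44))*2 = ((9/16)*(1/44))*2 = (9/704)*2 = 9/352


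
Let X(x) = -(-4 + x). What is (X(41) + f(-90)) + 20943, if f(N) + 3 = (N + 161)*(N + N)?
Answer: 8123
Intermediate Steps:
f(N) = -3 + 2*N*(161 + N) (f(N) = -3 + (N + 161)*(N + N) = -3 + (161 + N)*(2*N) = -3 + 2*N*(161 + N))
X(x) = 4 - x
(X(41) + f(-90)) + 20943 = ((4 - 1*41) + (-3 + 2*(-90)**2 + 322*(-90))) + 20943 = ((4 - 41) + (-3 + 2*8100 - 28980)) + 20943 = (-37 + (-3 + 16200 - 28980)) + 20943 = (-37 - 12783) + 20943 = -12820 + 20943 = 8123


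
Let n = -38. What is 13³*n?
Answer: -83486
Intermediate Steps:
13³*n = 13³*(-38) = 2197*(-38) = -83486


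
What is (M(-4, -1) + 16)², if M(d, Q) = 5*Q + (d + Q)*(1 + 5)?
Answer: 361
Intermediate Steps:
M(d, Q) = 6*d + 11*Q (M(d, Q) = 5*Q + (Q + d)*6 = 5*Q + (6*Q + 6*d) = 6*d + 11*Q)
(M(-4, -1) + 16)² = ((6*(-4) + 11*(-1)) + 16)² = ((-24 - 11) + 16)² = (-35 + 16)² = (-19)² = 361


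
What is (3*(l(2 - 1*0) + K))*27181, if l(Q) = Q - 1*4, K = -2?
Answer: -326172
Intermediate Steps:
l(Q) = -4 + Q (l(Q) = Q - 4 = -4 + Q)
(3*(l(2 - 1*0) + K))*27181 = (3*((-4 + (2 - 1*0)) - 2))*27181 = (3*((-4 + (2 + 0)) - 2))*27181 = (3*((-4 + 2) - 2))*27181 = (3*(-2 - 2))*27181 = (3*(-4))*27181 = -12*27181 = -326172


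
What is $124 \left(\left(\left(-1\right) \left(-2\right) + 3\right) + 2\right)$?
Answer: $868$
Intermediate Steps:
$124 \left(\left(\left(-1\right) \left(-2\right) + 3\right) + 2\right) = 124 \left(\left(2 + 3\right) + 2\right) = 124 \left(5 + 2\right) = 124 \cdot 7 = 868$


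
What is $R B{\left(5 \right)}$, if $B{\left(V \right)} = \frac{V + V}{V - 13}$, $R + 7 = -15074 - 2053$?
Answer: $\frac{42835}{2} \approx 21418.0$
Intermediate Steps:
$R = -17134$ ($R = -7 - 17127 = -17134$)
$B{\left(V \right)} = \frac{2 V}{-13 + V}$
$R B{\left(5 \right)} = - 17134 \cdot 2 \cdot 5 \frac{1}{-13 + 5} = - 17134 \cdot 2 \cdot 5 \frac{1}{-8} = - 17134 \cdot 2 \cdot 5 \left(- \frac{1}{8}\right) = \left(-17134\right) \left(- \frac{5}{4}\right) = \frac{42835}{2}$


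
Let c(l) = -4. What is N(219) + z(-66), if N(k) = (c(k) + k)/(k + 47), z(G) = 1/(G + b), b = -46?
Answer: 243/304 ≈ 0.79934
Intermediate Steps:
z(G) = 1/(-46 + G) (z(G) = 1/(G - 46) = 1/(-46 + G))
N(k) = (-4 + k)/(47 + k) (N(k) = (-4 + k)/(k + 47) = (-4 + k)/(47 + k))
N(219) + z(-66) = (-4 + 219)/(47 + 219) + 1/(-46 - 66) = 215/266 + 1/(-112) = (1/266)*215 - 1/112 = 215/266 - 1/112 = 243/304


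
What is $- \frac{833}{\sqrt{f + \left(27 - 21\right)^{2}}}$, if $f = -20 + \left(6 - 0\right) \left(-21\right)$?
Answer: $\frac{833 i \sqrt{110}}{110} \approx 79.423 i$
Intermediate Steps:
$f = -146$ ($f = -20 + \left(6 + 0\right) \left(-21\right) = -20 + 6 \left(-21\right) = -20 - 126 = -146$)
$- \frac{833}{\sqrt{f + \left(27 - 21\right)^{2}}} = - \frac{833}{\sqrt{-146 + \left(27 - 21\right)^{2}}} = - \frac{833}{\sqrt{-146 + 6^{2}}} = - \frac{833}{\sqrt{-146 + 36}} = - \frac{833}{\sqrt{-110}} = - \frac{833}{i \sqrt{110}} = - 833 \left(- \frac{i \sqrt{110}}{110}\right) = \frac{833 i \sqrt{110}}{110}$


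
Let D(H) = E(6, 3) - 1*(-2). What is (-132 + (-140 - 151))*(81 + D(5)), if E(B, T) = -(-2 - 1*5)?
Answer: -38070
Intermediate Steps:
E(B, T) = 7 (E(B, T) = -(-2 - 5) = -1*(-7) = 7)
D(H) = 9 (D(H) = 7 - 1*(-2) = 7 + 2 = 9)
(-132 + (-140 - 151))*(81 + D(5)) = (-132 + (-140 - 151))*(81 + 9) = (-132 - 291)*90 = -423*90 = -38070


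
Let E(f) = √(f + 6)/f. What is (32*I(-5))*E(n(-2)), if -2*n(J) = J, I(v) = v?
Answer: -160*√7 ≈ -423.32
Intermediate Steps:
n(J) = -J/2
E(f) = √(6 + f)/f
(32*I(-5))*E(n(-2)) = (32*(-5))*(√(6 - ½*(-2))/((-½*(-2)))) = -160*√(6 + 1)/1 = -160*√7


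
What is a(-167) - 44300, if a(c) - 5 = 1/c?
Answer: -7397266/167 ≈ -44295.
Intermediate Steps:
a(c) = 5 + 1/c
a(-167) - 44300 = (5 + 1/(-167)) - 44300 = (5 - 1/167) - 44300 = 834/167 - 44300 = -7397266/167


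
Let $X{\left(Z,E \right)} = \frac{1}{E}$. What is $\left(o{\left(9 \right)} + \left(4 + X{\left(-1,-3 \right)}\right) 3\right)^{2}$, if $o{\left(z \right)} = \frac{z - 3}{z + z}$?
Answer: $\frac{1156}{9} \approx 128.44$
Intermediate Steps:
$o{\left(z \right)} = \frac{-3 + z}{2 z}$
$\left(o{\left(9 \right)} + \left(4 + X{\left(-1,-3 \right)}\right) 3\right)^{2} = \left(\frac{-3 + 9}{2 \cdot 9} + \left(4 + \frac{1}{-3}\right) 3\right)^{2} = \left(\frac{1}{2} \cdot \frac{1}{9} \cdot 6 + \left(4 - \frac{1}{3}\right) 3\right)^{2} = \left(\frac{1}{3} + \frac{11}{3} \cdot 3\right)^{2} = \left(\frac{1}{3} + 11\right)^{2} = \left(\frac{34}{3}\right)^{2} = \frac{1156}{9}$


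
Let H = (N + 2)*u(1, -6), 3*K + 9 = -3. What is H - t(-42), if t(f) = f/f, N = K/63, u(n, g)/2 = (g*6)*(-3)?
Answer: 2921/7 ≈ 417.29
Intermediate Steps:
K = -4 (K = -3 + (⅓)*(-3) = -3 - 1 = -4)
u(n, g) = -36*g (u(n, g) = 2*((g*6)*(-3)) = 2*((6*g)*(-3)) = 2*(-18*g) = -36*g)
N = -4/63 ≈ -0.063492
t(f) = 1
H = 2928/7 (H = (-4/63 + 2)*(-36*(-6)) = (122/63)*216 = 2928/7 ≈ 418.29)
H - t(-42) = 2928/7 - 1*1 = 2928/7 - 1 = 2921/7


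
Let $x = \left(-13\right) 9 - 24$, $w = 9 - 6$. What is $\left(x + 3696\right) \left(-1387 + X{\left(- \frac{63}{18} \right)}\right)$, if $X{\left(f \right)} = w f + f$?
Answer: $-4980555$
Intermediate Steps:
$w = 3$ ($w = 9 - 6 = 3$)
$X{\left(f \right)} = 4 f$ ($X{\left(f \right)} = 3 f + f = 4 f$)
$x = -141$ ($x = -117 - 24 = -141$)
$\left(x + 3696\right) \left(-1387 + X{\left(- \frac{63}{18} \right)}\right) = \left(-141 + 3696\right) \left(-1387 + 4 \left(- \frac{63}{18}\right)\right) = 3555 \left(-1387 + 4 \left(\left(-63\right) \frac{1}{18}\right)\right) = 3555 \left(-1387 + 4 \left(- \frac{7}{2}\right)\right) = 3555 \left(-1387 - 14\right) = 3555 \left(-1401\right) = -4980555$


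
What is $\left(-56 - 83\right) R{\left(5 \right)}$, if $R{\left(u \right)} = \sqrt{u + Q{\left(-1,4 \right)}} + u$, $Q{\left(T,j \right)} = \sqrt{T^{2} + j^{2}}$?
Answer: $-695 - 139 \sqrt{5 + \sqrt{17}} \approx -1114.8$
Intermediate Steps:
$R{\left(u \right)} = u + \sqrt{u + \sqrt{17}}$ ($R{\left(u \right)} = \sqrt{u + \sqrt{\left(-1\right)^{2} + 4^{2}}} + u = \sqrt{u + \sqrt{1 + 16}} + u = \sqrt{u + \sqrt{17}} + u = u + \sqrt{u + \sqrt{17}}$)
$\left(-56 - 83\right) R{\left(5 \right)} = \left(-56 - 83\right) \left(5 + \sqrt{5 + \sqrt{17}}\right) = - 139 \left(5 + \sqrt{5 + \sqrt{17}}\right) = -695 - 139 \sqrt{5 + \sqrt{17}}$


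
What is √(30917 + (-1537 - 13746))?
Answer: √15634 ≈ 125.04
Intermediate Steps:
√(30917 + (-1537 - 13746)) = √(30917 - 15283) = √15634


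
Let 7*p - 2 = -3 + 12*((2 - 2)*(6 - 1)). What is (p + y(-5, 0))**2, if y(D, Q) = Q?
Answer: 1/49 ≈ 0.020408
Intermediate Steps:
p = -1/7 (p = 2/7 + (-3 + 12*((2 - 2)*(6 - 1)))/7 = 2/7 + (-3 + 12*(0*5))/7 = 2/7 + (-3 + 12*0)/7 = 2/7 + (-3 + 0)/7 = 2/7 + (1/7)*(-3) = 2/7 - 3/7 = -1/7 ≈ -0.14286)
(p + y(-5, 0))**2 = (-1/7 + 0)**2 = (-1/7)**2 = 1/49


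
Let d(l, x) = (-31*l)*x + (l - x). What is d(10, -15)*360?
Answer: 1683000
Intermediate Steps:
d(l, x) = l - x - 31*l*x (d(l, x) = -31*l*x + (l - x) = l - x - 31*l*x)
d(10, -15)*360 = (10 - 1*(-15) - 31*10*(-15))*360 = (10 + 15 + 4650)*360 = 4675*360 = 1683000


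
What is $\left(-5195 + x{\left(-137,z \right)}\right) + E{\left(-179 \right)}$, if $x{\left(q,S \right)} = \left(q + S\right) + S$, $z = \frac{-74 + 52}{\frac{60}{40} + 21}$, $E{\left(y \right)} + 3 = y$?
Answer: $- \frac{248218}{45} \approx -5516.0$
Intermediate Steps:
$E{\left(y \right)} = -3 + y$
$z = - \frac{44}{45}$ ($z = - \frac{22}{60 \cdot \frac{1}{40} + 21} = - \frac{22}{\frac{3}{2} + 21} = - \frac{22}{\frac{45}{2}} = \left(-22\right) \frac{2}{45} = - \frac{44}{45} \approx -0.97778$)
$x{\left(q,S \right)} = q + 2 S$ ($x{\left(q,S \right)} = \left(S + q\right) + S = q + 2 S$)
$\left(-5195 + x{\left(-137,z \right)}\right) + E{\left(-179 \right)} = \left(-5195 + \left(-137 + 2 \left(- \frac{44}{45}\right)\right)\right) - 182 = \left(-5195 - \frac{6253}{45}\right) - 182 = - \frac{240028}{45} - 182 = - \frac{248218}{45}$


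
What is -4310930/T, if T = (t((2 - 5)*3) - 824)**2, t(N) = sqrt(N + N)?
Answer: -4310930/(824 - 3*I*sqrt(2))**2 ≈ -6.3487 - 0.065378*I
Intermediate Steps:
t(N) = sqrt(2)*sqrt(N) (t(N) = sqrt(2*N) = sqrt(2)*sqrt(N))
T = (-824 + 3*I*sqrt(2))**2 (T = (sqrt(2)*sqrt((2 - 5)*3) - 824)**2 = (sqrt(2)*sqrt(-3*3) - 824)**2 = (sqrt(2)*sqrt(-9) - 824)**2 = (sqrt(2)*(3*I) - 824)**2 = (3*I*sqrt(2) - 824)**2 = (-824 + 3*I*sqrt(2))**2 ≈ 6.7896e+5 - 6992.0*I)
-4310930/T = -4310930/(678958 - 4944*I*sqrt(2))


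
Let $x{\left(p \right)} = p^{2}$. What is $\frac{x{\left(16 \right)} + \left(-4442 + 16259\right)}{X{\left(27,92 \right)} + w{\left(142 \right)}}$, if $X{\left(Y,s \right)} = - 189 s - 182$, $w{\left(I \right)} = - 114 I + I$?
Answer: $- \frac{12073}{33616} \approx -0.35914$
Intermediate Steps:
$w{\left(I \right)} = - 113 I$
$X{\left(Y,s \right)} = -182 - 189 s$
$\frac{x{\left(16 \right)} + \left(-4442 + 16259\right)}{X{\left(27,92 \right)} + w{\left(142 \right)}} = \frac{16^{2} + \left(-4442 + 16259\right)}{\left(-182 - 17388\right) - 16046} = \frac{256 + 11817}{\left(-182 - 17388\right) - 16046} = \frac{12073}{-17570 - 16046} = \frac{12073}{-33616} = 12073 \left(- \frac{1}{33616}\right) = - \frac{12073}{33616}$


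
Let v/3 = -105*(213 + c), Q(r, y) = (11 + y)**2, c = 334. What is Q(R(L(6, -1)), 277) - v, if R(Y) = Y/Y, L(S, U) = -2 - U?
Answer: 255249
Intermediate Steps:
R(Y) = 1
v = -172305 (v = 3*(-105*(213 + 334)) = 3*(-105*547) = 3*(-57435) = -172305)
Q(R(L(6, -1)), 277) - v = (11 + 277)**2 - 1*(-172305) = 288**2 + 172305 = 82944 + 172305 = 255249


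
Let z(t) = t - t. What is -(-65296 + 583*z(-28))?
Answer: 65296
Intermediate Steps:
z(t) = 0
-(-65296 + 583*z(-28)) = -583/(1/(-112 + 0)) = -583/(1/(-112)) = -583/(-1/112) = -583*(-112) = 65296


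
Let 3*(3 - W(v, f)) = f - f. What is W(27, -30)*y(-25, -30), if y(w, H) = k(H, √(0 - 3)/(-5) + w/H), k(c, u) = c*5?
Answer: -450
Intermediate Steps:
W(v, f) = 3 (W(v, f) = 3 - (f - f)/3 = 3 - ⅓*0 = 3 + 0 = 3)
k(c, u) = 5*c
y(w, H) = 5*H
W(27, -30)*y(-25, -30) = 3*(5*(-30)) = 3*(-150) = -450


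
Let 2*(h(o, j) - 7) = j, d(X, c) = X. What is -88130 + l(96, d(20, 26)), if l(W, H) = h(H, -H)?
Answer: -88133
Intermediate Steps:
h(o, j) = 7 + j/2
l(W, H) = 7 - H/2 (l(W, H) = 7 + (-H)/2 = 7 - H/2)
-88130 + l(96, d(20, 26)) = -88130 + (7 - ½*20) = -88130 + (7 - 10) = -88130 - 3 = -88133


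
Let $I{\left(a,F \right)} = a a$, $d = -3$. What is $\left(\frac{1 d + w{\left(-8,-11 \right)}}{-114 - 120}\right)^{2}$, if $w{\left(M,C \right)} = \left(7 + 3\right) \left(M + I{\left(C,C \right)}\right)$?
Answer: $\frac{1270129}{54756} \approx 23.196$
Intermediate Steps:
$I{\left(a,F \right)} = a^{2}$
$w{\left(M,C \right)} = 10 M + 10 C^{2}$ ($w{\left(M,C \right)} = \left(7 + 3\right) \left(M + C^{2}\right) = 10 \left(M + C^{2}\right) = 10 M + 10 C^{2}$)
$\left(\frac{1 d + w{\left(-8,-11 \right)}}{-114 - 120}\right)^{2} = \left(\frac{1 \left(-3\right) + \left(10 \left(-8\right) + 10 \left(-11\right)^{2}\right)}{-114 - 120}\right)^{2} = \left(\frac{-3 + \left(-80 + 10 \cdot 121\right)}{-234}\right)^{2} = \left(\left(-3 + \left(-80 + 1210\right)\right) \left(- \frac{1}{234}\right)\right)^{2} = \left(\left(-3 + 1130\right) \left(- \frac{1}{234}\right)\right)^{2} = \left(1127 \left(- \frac{1}{234}\right)\right)^{2} = \left(- \frac{1127}{234}\right)^{2} = \frac{1270129}{54756}$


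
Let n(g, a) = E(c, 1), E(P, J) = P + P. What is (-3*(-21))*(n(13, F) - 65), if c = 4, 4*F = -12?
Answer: -3591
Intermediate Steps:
F = -3 (F = (¼)*(-12) = -3)
E(P, J) = 2*P
n(g, a) = 8 (n(g, a) = 2*4 = 8)
(-3*(-21))*(n(13, F) - 65) = (-3*(-21))*(8 - 65) = 63*(-57) = -3591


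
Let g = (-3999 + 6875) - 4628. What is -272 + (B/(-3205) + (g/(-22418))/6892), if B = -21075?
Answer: -3285873945280/12379701587 ≈ -265.42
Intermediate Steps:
g = -1752 (g = 2876 - 4628 = -1752)
-272 + (B/(-3205) + (g/(-22418))/6892) = -272 + (-21075/(-3205) - 1752/(-22418)/6892) = -272 + (-21075*(-1/3205) - 1752*(-1/22418)*(1/6892)) = -272 + (4215/641 + (876/11209)*(1/6892)) = -272 + (4215/641 + 219/19313107) = -272 + 81404886384/12379701587 = -3285873945280/12379701587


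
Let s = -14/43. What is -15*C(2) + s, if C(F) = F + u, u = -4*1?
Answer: 1276/43 ≈ 29.674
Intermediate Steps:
s = -14/43 (s = -14*1/43 = -14/43 ≈ -0.32558)
u = -4
C(F) = -4 + F (C(F) = F - 4 = -4 + F)
-15*C(2) + s = -15*(-4 + 2) - 14/43 = -15*(-2) - 14/43 = 30 - 14/43 = 1276/43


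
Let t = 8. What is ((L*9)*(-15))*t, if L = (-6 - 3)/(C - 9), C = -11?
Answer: -486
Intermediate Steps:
L = 9/20 (L = (-6 - 3)/(-11 - 9) = -9/(-20) = -9*(-1/20) = 9/20 ≈ 0.45000)
((L*9)*(-15))*t = (((9/20)*9)*(-15))*8 = ((81/20)*(-15))*8 = -243/4*8 = -486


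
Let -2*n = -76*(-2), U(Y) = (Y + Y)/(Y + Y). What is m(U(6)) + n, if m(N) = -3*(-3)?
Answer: -67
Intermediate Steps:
U(Y) = 1 (U(Y) = (2*Y)/((2*Y)) = (2*Y)*(1/(2*Y)) = 1)
m(N) = 9
n = -76 (n = -(-38)*(-2) = -1/2*152 = -76)
m(U(6)) + n = 9 - 76 = -67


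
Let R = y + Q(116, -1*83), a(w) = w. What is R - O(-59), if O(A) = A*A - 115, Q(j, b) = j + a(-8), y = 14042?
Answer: 10784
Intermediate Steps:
Q(j, b) = -8 + j (Q(j, b) = j - 8 = -8 + j)
O(A) = -115 + A² (O(A) = A² - 115 = -115 + A²)
R = 14150 (R = 14042 + (-8 + 116) = 14042 + 108 = 14150)
R - O(-59) = 14150 - (-115 + (-59)²) = 14150 - (-115 + 3481) = 14150 - 1*3366 = 14150 - 3366 = 10784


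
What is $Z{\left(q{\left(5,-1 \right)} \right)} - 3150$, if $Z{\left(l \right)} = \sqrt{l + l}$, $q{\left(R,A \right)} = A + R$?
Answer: $-3150 + 2 \sqrt{2} \approx -3147.2$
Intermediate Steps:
$Z{\left(l \right)} = \sqrt{2} \sqrt{l}$ ($Z{\left(l \right)} = \sqrt{2 l} = \sqrt{2} \sqrt{l}$)
$Z{\left(q{\left(5,-1 \right)} \right)} - 3150 = \sqrt{2} \sqrt{-1 + 5} - 3150 = \sqrt{2} \sqrt{4} - 3150 = \sqrt{2} \cdot 2 - 3150 = 2 \sqrt{2} - 3150 = -3150 + 2 \sqrt{2}$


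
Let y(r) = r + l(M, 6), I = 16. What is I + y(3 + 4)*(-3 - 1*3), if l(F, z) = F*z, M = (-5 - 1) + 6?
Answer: -26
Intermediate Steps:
M = 0 (M = -6 + 6 = 0)
y(r) = r (y(r) = r + 0*6 = r + 0 = r)
I + y(3 + 4)*(-3 - 1*3) = 16 + (3 + 4)*(-3 - 1*3) = 16 + 7*(-3 - 3) = 16 + 7*(-6) = 16 - 42 = -26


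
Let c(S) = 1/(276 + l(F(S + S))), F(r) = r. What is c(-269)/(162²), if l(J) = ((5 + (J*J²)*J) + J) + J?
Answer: 1/2198665326981204 ≈ 4.5482e-16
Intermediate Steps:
l(J) = 5 + J⁴ + 2*J (l(J) = ((5 + J³*J) + J) + J = ((5 + J⁴) + J) + J = (5 + J + J⁴) + J = 5 + J⁴ + 2*J)
c(S) = 1/(281 + 4*S + 16*S⁴) (c(S) = 1/(276 + (5 + (S + S)⁴ + 2*(S + S))) = 1/(276 + (5 + (2*S)⁴ + 2*(2*S))) = 1/(276 + (5 + 16*S⁴ + 4*S)) = 1/(276 + (5 + 4*S + 16*S⁴)) = 1/(281 + 4*S + 16*S⁴))
c(-269)/(162²) = 1/((281 + 4*(-269) + 16*(-269)⁴)*(162²)) = 1/((281 - 1076 + 16*5236114321)*26244) = (1/26244)/(281 - 1076 + 83777829136) = (1/26244)/83777828341 = (1/83777828341)*(1/26244) = 1/2198665326981204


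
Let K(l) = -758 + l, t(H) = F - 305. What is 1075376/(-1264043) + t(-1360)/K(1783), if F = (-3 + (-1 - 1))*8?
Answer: -307671047/259128815 ≈ -1.1873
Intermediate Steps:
F = -40 (F = (-3 - 2)*8 = -5*8 = -40)
t(H) = -345 (t(H) = -40 - 305 = -345)
1075376/(-1264043) + t(-1360)/K(1783) = 1075376/(-1264043) - 345/(-758 + 1783) = 1075376*(-1/1264043) - 345/1025 = -1075376/1264043 - 345*1/1025 = -1075376/1264043 - 69/205 = -307671047/259128815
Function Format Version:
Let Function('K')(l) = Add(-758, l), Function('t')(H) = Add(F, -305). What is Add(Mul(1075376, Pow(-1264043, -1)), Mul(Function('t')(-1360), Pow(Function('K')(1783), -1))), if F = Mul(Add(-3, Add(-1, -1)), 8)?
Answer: Rational(-307671047, 259128815) ≈ -1.1873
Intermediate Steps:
F = -40 (F = Mul(Add(-3, -2), 8) = Mul(-5, 8) = -40)
Function('t')(H) = -345 (Function('t')(H) = Add(-40, -305) = -345)
Add(Mul(1075376, Pow(-1264043, -1)), Mul(Function('t')(-1360), Pow(Function('K')(1783), -1))) = Add(Mul(1075376, Pow(-1264043, -1)), Mul(-345, Pow(Add(-758, 1783), -1))) = Add(Mul(1075376, Rational(-1, 1264043)), Mul(-345, Pow(1025, -1))) = Add(Rational(-1075376, 1264043), Mul(-345, Rational(1, 1025))) = Add(Rational(-1075376, 1264043), Rational(-69, 205)) = Rational(-307671047, 259128815)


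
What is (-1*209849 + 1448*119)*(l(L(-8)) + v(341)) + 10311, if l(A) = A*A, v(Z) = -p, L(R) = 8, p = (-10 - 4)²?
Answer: 4965195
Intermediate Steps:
p = 196 (p = (-14)² = 196)
v(Z) = -196 (v(Z) = -1*196 = -196)
l(A) = A²
(-1*209849 + 1448*119)*(l(L(-8)) + v(341)) + 10311 = (-1*209849 + 1448*119)*(8² - 196) + 10311 = (-209849 + 172312)*(64 - 196) + 10311 = -37537*(-132) + 10311 = 4954884 + 10311 = 4965195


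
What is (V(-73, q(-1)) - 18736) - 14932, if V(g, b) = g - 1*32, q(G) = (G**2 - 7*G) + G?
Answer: -33773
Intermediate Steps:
q(G) = G**2 - 6*G
V(g, b) = -32 + g (V(g, b) = g - 32 = -32 + g)
(V(-73, q(-1)) - 18736) - 14932 = ((-32 - 73) - 18736) - 14932 = (-105 - 18736) - 14932 = -18841 - 14932 = -33773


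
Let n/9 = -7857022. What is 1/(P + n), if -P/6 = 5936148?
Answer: -1/106330086 ≈ -9.4047e-9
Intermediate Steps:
n = -70713198 (n = 9*(-7857022) = -70713198)
P = -35616888 (P = -6*5936148 = -35616888)
1/(P + n) = 1/(-35616888 - 70713198) = 1/(-106330086) = -1/106330086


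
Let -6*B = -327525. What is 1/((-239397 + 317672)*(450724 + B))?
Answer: 2/79106515325 ≈ 2.5282e-11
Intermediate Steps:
B = 109175/2 (B = -⅙*(-327525) = 109175/2 ≈ 54588.)
1/((-239397 + 317672)*(450724 + B)) = 1/((-239397 + 317672)*(450724 + 109175/2)) = 1/(78275*(1010623/2)) = 1/(79106515325/2) = 2/79106515325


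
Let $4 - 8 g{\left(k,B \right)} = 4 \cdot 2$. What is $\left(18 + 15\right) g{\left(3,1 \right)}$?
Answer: $- \frac{33}{2} \approx -16.5$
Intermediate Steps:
$g{\left(k,B \right)} = - \frac{1}{2}$ ($g{\left(k,B \right)} = \frac{1}{2} - \frac{4 \cdot 2}{8} = \frac{1}{2} - 1 = - \frac{1}{2}$)
$\left(18 + 15\right) g{\left(3,1 \right)} = \left(18 + 15\right) \left(- \frac{1}{2}\right) = 33 \left(- \frac{1}{2}\right) = - \frac{33}{2}$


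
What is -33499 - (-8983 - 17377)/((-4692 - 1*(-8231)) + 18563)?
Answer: -370184269/11051 ≈ -33498.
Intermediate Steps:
-33499 - (-8983 - 17377)/((-4692 - 1*(-8231)) + 18563) = -33499 - (-26360)/((-4692 + 8231) + 18563) = -33499 - (-26360)/(3539 + 18563) = -33499 - (-26360)/22102 = -33499 - 1*(-13180/11051) = -33499 + 13180/11051 = -370184269/11051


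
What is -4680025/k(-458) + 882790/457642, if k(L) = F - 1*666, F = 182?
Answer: 1071101635705/110749364 ≈ 9671.4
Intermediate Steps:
k(L) = -484 (k(L) = 182 - 1*666 = 182 - 666 = -484)
-4680025/k(-458) + 882790/457642 = -4680025/(-484) + 882790/457642 = -4680025*(-1/484) + 882790*(1/457642) = 4680025/484 + 441395/228821 = 1071101635705/110749364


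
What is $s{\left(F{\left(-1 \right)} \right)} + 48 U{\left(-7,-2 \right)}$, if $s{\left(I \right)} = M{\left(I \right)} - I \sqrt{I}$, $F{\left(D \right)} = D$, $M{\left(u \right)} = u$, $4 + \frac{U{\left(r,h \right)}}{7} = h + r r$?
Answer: $14447 + i \approx 14447.0 + 1.0 i$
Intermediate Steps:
$U{\left(r,h \right)} = -28 + 7 h + 7 r^{2}$ ($U{\left(r,h \right)} = -28 + 7 \left(h + r r\right) = -28 + 7 \left(h + r^{2}\right) = -28 + \left(7 h + 7 r^{2}\right) = -28 + 7 h + 7 r^{2}$)
$s{\left(I \right)} = I - I^{\frac{3}{2}}$ ($s{\left(I \right)} = I - I \sqrt{I} = I - I^{\frac{3}{2}}$)
$s{\left(F{\left(-1 \right)} \right)} + 48 U{\left(-7,-2 \right)} = \left(-1 - \left(-1\right)^{\frac{3}{2}}\right) + 48 \left(-28 + 7 \left(-2\right) + 7 \left(-7\right)^{2}\right) = \left(-1 - - i\right) + 48 \left(-28 - 14 + 7 \cdot 49\right) = \left(-1 + i\right) + 48 \left(-28 - 14 + 343\right) = \left(-1 + i\right) + 48 \cdot 301 = \left(-1 + i\right) + 14448 = 14447 + i$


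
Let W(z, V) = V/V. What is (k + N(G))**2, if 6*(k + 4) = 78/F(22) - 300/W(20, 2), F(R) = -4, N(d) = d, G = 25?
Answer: 16641/16 ≈ 1040.1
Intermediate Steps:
W(z, V) = 1
k = -229/4 (k = -4 + (78/(-4) - 300/1)/6 = -4 + (78*(-1/4) - 300*1)/6 = -4 + (-39/2 - 300)/6 = -4 + (1/6)*(-639/2) = -4 - 213/4 = -229/4 ≈ -57.250)
(k + N(G))**2 = (-229/4 + 25)**2 = (-129/4)**2 = 16641/16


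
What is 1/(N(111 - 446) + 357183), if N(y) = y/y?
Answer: 1/357184 ≈ 2.7997e-6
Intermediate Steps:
N(y) = 1
1/(N(111 - 446) + 357183) = 1/(1 + 357183) = 1/357184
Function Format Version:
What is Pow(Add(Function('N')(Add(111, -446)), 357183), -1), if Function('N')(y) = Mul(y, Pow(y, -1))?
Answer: Rational(1, 357184) ≈ 2.7997e-6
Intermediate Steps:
Function('N')(y) = 1
Pow(Add(Function('N')(Add(111, -446)), 357183), -1) = Pow(Add(1, 357183), -1) = Pow(357184, -1) = Rational(1, 357184)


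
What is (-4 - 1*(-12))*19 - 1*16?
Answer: 136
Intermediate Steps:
(-4 - 1*(-12))*19 - 1*16 = (-4 + 12)*19 - 16 = 8*19 - 16 = 152 - 16 = 136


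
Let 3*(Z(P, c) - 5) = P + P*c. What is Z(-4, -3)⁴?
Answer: 279841/81 ≈ 3454.8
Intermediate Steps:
Z(P, c) = 5 + P/3 + P*c/3 (Z(P, c) = 5 + (P + P*c)/3 = 5 + (P/3 + P*c/3) = 5 + P/3 + P*c/3)
Z(-4, -3)⁴ = (5 + (⅓)*(-4) + (⅓)*(-4)*(-3))⁴ = (5 - 4/3 + 4)⁴ = (23/3)⁴ = 279841/81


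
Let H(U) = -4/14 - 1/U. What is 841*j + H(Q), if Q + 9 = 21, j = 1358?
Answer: 95934521/84 ≈ 1.1421e+6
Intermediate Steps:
Q = 12 (Q = -9 + 21 = 12)
H(U) = -2/7 - 1/U (H(U) = -4*1/14 - 1/U = -2/7 - 1/U)
841*j + H(Q) = 841*1358 + (-2/7 - 1/12) = 1142078 + (-2/7 - 1*1/12) = 1142078 + (-2/7 - 1/12) = 1142078 - 31/84 = 95934521/84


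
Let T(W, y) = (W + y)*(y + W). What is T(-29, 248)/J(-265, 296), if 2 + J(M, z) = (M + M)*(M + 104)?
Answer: 47961/85328 ≈ 0.56208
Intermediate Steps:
T(W, y) = (W + y)² (T(W, y) = (W + y)*(W + y) = (W + y)²)
J(M, z) = -2 + 2*M*(104 + M) (J(M, z) = -2 + (M + M)*(M + 104) = -2 + (2*M)*(104 + M) = -2 + 2*M*(104 + M))
T(-29, 248)/J(-265, 296) = (-29 + 248)²/(-2 + 2*(-265)² + 208*(-265)) = 219²/(-2 + 2*70225 - 55120) = 47961/(-2 + 140450 - 55120) = 47961/85328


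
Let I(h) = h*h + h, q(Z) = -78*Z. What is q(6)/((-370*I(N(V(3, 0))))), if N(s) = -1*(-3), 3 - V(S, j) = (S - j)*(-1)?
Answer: 39/370 ≈ 0.10541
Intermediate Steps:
V(S, j) = 3 + S - j (V(S, j) = 3 - (S - j)*(-1) = 3 - (j - S) = 3 + (S - j) = 3 + S - j)
N(s) = 3
I(h) = h + h**2 (I(h) = h**2 + h = h + h**2)
q(6)/((-370*I(N(V(3, 0))))) = (-78*6)/((-1110*(1 + 3))) = -468/((-1110*4)) = -468/((-370*12)) = -468/(-4440) = -468*(-1/4440) = 39/370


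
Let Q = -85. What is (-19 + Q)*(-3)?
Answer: 312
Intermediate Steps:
(-19 + Q)*(-3) = (-19 - 85)*(-3) = -104*(-3) = 312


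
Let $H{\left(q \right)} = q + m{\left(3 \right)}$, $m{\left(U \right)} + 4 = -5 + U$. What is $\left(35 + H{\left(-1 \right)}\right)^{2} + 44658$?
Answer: $45442$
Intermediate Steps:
$m{\left(U \right)} = -9 + U$ ($m{\left(U \right)} = -4 + \left(-5 + U\right) = -9 + U$)
$H{\left(q \right)} = -6 + q$ ($H{\left(q \right)} = q + \left(-9 + 3\right) = q - 6 = -6 + q$)
$\left(35 + H{\left(-1 \right)}\right)^{2} + 44658 = \left(35 - 7\right)^{2} + 44658 = 28^{2} + 44658 = 784 + 44658 = 45442$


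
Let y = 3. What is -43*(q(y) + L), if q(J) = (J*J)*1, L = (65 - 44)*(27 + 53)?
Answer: -72627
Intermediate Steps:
L = 1680 (L = 21*80 = 1680)
q(J) = J² (q(J) = J²*1 = J²)
-43*(q(y) + L) = -43*(3² + 1680) = -43*(9 + 1680) = -43*1689 = -72627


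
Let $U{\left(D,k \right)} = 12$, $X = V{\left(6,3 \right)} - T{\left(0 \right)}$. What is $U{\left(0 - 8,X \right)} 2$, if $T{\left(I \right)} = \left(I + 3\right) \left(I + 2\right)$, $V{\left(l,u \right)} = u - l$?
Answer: $24$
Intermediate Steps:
$T{\left(I \right)} = \left(2 + I\right) \left(3 + I\right)$ ($T{\left(I \right)} = \left(3 + I\right) \left(2 + I\right) = \left(2 + I\right) \left(3 + I\right)$)
$X = -9$ ($X = \left(3 - 6\right) - \left(6 + 0^{2} + 5 \cdot 0\right) = \left(3 - 6\right) - \left(6 + 0 + 0\right) = -3 - 6 = -9$)
$U{\left(0 - 8,X \right)} 2 = 12 \cdot 2 = 24$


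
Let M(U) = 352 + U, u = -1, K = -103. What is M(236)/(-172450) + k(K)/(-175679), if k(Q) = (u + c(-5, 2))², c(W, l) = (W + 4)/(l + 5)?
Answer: -2536350074/742248166975 ≈ -0.0034171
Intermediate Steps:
c(W, l) = (4 + W)/(5 + l)
k(Q) = 64/49 (k(Q) = (-1 + (4 - 5)/(5 + 2))² = (-1 - 1/7)² = (-1 + (⅐)*(-1))² = (-1 - ⅐)² = (-8/7)² = 64/49)
M(236)/(-172450) + k(K)/(-175679) = (352 + 236)/(-172450) + (64/49)/(-175679) = 588*(-1/172450) + (64/49)*(-1/175679) = -294/86225 - 64/8608271 = -2536350074/742248166975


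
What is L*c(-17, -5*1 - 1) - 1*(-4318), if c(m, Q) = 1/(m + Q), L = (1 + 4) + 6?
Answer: 99303/23 ≈ 4317.5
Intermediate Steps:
L = 11 (L = 5 + 6 = 11)
c(m, Q) = 1/(Q + m)
L*c(-17, -5*1 - 1) - 1*(-4318) = 11/((-5*1 - 1) - 17) - 1*(-4318) = 11/((-5 - 1) - 17) + 4318 = 11/(-6 - 17) + 4318 = 11/(-23) + 4318 = 11*(-1/23) + 4318 = -11/23 + 4318 = 99303/23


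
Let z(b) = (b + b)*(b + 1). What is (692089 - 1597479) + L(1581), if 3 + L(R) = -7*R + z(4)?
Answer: -916420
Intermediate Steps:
z(b) = 2*b*(1 + b) (z(b) = (2*b)*(1 + b) = 2*b*(1 + b))
L(R) = 37 - 7*R (L(R) = -3 + (-7*R + 2*4*(1 + 4)) = -3 + (-7*R + 2*4*5) = -3 + (-7*R + 40) = -3 + (40 - 7*R) = 37 - 7*R)
(692089 - 1597479) + L(1581) = (692089 - 1597479) + (37 - 7*1581) = -905390 + (37 - 11067) = -905390 - 11030 = -916420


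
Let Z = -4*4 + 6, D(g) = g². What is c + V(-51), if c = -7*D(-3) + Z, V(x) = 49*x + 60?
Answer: -2512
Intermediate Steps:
Z = -10 (Z = -16 + 6 = -10)
V(x) = 60 + 49*x
c = -73 (c = -7*(-3)² - 10 = -7*9 - 10 = -63 - 10 = -73)
c + V(-51) = -73 + (60 + 49*(-51)) = -73 + (60 - 2499) = -73 - 2439 = -2512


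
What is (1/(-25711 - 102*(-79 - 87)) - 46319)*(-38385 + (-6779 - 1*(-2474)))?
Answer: 17359226890380/8779 ≈ 1.9774e+9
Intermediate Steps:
(1/(-25711 - 102*(-79 - 87)) - 46319)*(-38385 + (-6779 - 1*(-2474))) = (1/(-25711 - 102*(-166)) - 46319)*(-38385 + (-6779 + 2474)) = (1/(-25711 + 16932) - 46319)*(-38385 - 4305) = (1/(-8779) - 46319)*(-42690) = (-1/8779 - 46319)*(-42690) = -406634502/8779*(-42690) = 17359226890380/8779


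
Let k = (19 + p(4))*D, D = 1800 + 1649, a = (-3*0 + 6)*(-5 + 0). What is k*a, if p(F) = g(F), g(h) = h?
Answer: -2379810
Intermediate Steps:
p(F) = F
a = -30 (a = (0 + 6)*(-5) = 6*(-5) = -30)
D = 3449
k = 79327 (k = (19 + 4)*3449 = 23*3449 = 79327)
k*a = 79327*(-30) = -2379810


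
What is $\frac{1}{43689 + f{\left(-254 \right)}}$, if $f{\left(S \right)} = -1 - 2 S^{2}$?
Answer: $- \frac{1}{85344} \approx -1.1717 \cdot 10^{-5}$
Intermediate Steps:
$\frac{1}{43689 + f{\left(-254 \right)}} = \frac{1}{43689 - \left(1 + 2 \left(-254\right)^{2}\right)} = \frac{1}{43689 - 129033} = \frac{1}{-85344} = - \frac{1}{85344}$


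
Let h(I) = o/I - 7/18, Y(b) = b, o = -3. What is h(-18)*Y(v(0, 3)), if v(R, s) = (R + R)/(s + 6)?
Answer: 0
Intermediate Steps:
v(R, s) = 2*R/(6 + s) (v(R, s) = (2*R)/(6 + s) = 2*R/(6 + s))
h(I) = -7/18 - 3/I (h(I) = -3/I - 7/18 = -7/18 - 3/I)
h(-18)*Y(v(0, 3)) = (-7/18 - 3/(-18))*(2*0/(6 + 3)) = (-7/18 - 3*(-1/18))*(2*0/9) = (-7/18 + ⅙)*(2*0*(⅑)) = -2/9*0 = 0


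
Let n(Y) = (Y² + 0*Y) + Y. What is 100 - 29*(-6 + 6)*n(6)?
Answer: 100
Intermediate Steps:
n(Y) = Y + Y² (n(Y) = (Y² + 0) + Y = Y² + Y = Y + Y²)
100 - 29*(-6 + 6)*n(6) = 100 - 29*(-6 + 6)*6*(1 + 6) = 100 - 0*6*7 = 100 - 0*42 = 100 - 29*0 = 100 + 0 = 100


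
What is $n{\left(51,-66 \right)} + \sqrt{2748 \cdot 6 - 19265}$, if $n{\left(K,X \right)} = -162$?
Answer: $-162 + i \sqrt{2777} \approx -162.0 + 52.697 i$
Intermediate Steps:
$n{\left(51,-66 \right)} + \sqrt{2748 \cdot 6 - 19265} = -162 + \sqrt{2748 \cdot 6 - 19265} = -162 + \sqrt{16488 - 19265} = -162 + \sqrt{-2777} = -162 + i \sqrt{2777}$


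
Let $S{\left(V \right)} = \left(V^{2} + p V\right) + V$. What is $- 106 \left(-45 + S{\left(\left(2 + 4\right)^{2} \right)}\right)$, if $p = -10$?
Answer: $-98262$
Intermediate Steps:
$S{\left(V \right)} = V^{2} - 9 V$ ($S{\left(V \right)} = \left(V^{2} - 10 V\right) + V = V^{2} - 9 V$)
$- 106 \left(-45 + S{\left(\left(2 + 4\right)^{2} \right)}\right) = - 106 \left(-45 + \left(2 + 4\right)^{2} \left(-9 + \left(2 + 4\right)^{2}\right)\right) = - 106 \left(-45 + 6^{2} \left(-9 + 6^{2}\right)\right) = - 106 \left(-45 + 36 \left(-9 + 36\right)\right) = - 106 \left(-45 + 36 \cdot 27\right) = - 106 \left(-45 + 972\right) = \left(-106\right) 927 = -98262$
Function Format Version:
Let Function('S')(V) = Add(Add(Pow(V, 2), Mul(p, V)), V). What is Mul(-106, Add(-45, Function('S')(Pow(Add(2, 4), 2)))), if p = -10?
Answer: -98262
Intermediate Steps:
Function('S')(V) = Add(Pow(V, 2), Mul(-9, V)) (Function('S')(V) = Add(Add(Pow(V, 2), Mul(-10, V)), V) = Add(Pow(V, 2), Mul(-9, V)))
Mul(-106, Add(-45, Function('S')(Pow(Add(2, 4), 2)))) = Mul(-106, Add(-45, Mul(Pow(Add(2, 4), 2), Add(-9, Pow(Add(2, 4), 2))))) = Mul(-106, Add(-45, Mul(Pow(6, 2), Add(-9, Pow(6, 2))))) = Mul(-106, Add(-45, Mul(36, Add(-9, 36)))) = Mul(-106, Add(-45, Mul(36, 27))) = Mul(-106, Add(-45, 972)) = Mul(-106, 927) = -98262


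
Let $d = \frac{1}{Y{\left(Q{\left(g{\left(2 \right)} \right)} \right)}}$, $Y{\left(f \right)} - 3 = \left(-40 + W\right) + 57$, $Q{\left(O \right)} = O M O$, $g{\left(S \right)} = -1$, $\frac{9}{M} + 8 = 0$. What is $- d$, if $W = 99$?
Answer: $- \frac{1}{119} \approx -0.0084034$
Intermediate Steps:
$M = - \frac{9}{8}$ ($M = \frac{9}{-8 + 0} = \frac{9}{-8} = 9 \left(- \frac{1}{8}\right) = - \frac{9}{8} \approx -1.125$)
$Q{\left(O \right)} = - \frac{9 O^{2}}{8}$ ($Q{\left(O \right)} = O \left(- \frac{9}{8}\right) O = - \frac{9 O}{8} O = - \frac{9 O^{2}}{8}$)
$Y{\left(f \right)} = 119$ ($Y{\left(f \right)} = 3 + \left(\left(-40 + 99\right) + 57\right) = 3 + \left(59 + 57\right) = 3 + 116 = 119$)
$d = \frac{1}{119} \approx 0.0084034$
$- d = \left(-1\right) \frac{1}{119} = - \frac{1}{119}$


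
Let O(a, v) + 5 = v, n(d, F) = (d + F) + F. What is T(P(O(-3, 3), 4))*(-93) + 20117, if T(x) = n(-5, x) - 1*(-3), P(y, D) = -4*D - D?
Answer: 24023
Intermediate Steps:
n(d, F) = d + 2*F (n(d, F) = (F + d) + F = d + 2*F)
O(a, v) = -5 + v
P(y, D) = -5*D
T(x) = -2 + 2*x (T(x) = (-5 + 2*x) - 1*(-3) = (-5 + 2*x) + 3 = -2 + 2*x)
T(P(O(-3, 3), 4))*(-93) + 20117 = (-2 + 2*(-5*4))*(-93) + 20117 = (-2 + 2*(-20))*(-93) + 20117 = (-2 - 40)*(-93) + 20117 = -42*(-93) + 20117 = 3906 + 20117 = 24023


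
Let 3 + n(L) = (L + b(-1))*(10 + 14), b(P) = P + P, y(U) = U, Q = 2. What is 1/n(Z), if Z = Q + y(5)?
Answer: 1/117 ≈ 0.0085470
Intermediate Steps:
b(P) = 2*P
Z = 7 (Z = 2 + 5 = 7)
n(L) = -51 + 24*L (n(L) = -3 + (L + 2*(-1))*(10 + 14) = -3 + (L - 2)*24 = -3 + (-2 + L)*24 = -3 + (-48 + 24*L) = -51 + 24*L)
1/n(Z) = 1/(-51 + 24*7) = 1/(-51 + 168) = 1/117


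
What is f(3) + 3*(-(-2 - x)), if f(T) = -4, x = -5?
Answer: -13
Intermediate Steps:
f(3) + 3*(-(-2 - x)) = -4 + 3*(-(-2 - 1*(-5))) = -4 + 3*(-(-2 + 5)) = -4 + 3*(-1*3) = -4 + 3*(-3) = -4 - 9 = -13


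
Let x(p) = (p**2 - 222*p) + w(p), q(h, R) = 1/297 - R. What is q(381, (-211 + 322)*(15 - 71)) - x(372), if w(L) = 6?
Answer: -14728229/297 ≈ -49590.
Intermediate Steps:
q(h, R) = 1/297 - R
x(p) = 6 + p**2 - 222*p (x(p) = (p**2 - 222*p) + 6 = 6 + p**2 - 222*p)
q(381, (-211 + 322)*(15 - 71)) - x(372) = (1/297 - (-211 + 322)*(15 - 71)) - (6 + 372**2 - 222*372) = (1/297 - 111*(-56)) - (6 + 138384 - 82584) = (1/297 - 1*(-6216)) - 1*55806 = (1/297 + 6216) - 55806 = 1846153/297 - 55806 = -14728229/297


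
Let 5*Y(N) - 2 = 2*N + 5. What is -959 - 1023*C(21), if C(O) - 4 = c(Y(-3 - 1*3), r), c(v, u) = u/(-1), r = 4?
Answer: -959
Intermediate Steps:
Y(N) = 7/5 + 2*N/5 (Y(N) = ⅖ + (2*N + 5)/5 = ⅖ + (5 + 2*N)/5 = ⅖ + (1 + 2*N/5) = 7/5 + 2*N/5)
c(v, u) = -u (c(v, u) = u*(-1) = -u)
C(O) = 0 (C(O) = 4 - 1*4 = 4 - 4 = 0)
-959 - 1023*C(21) = -959 - 1023*0 = -959 + 0 = -959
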